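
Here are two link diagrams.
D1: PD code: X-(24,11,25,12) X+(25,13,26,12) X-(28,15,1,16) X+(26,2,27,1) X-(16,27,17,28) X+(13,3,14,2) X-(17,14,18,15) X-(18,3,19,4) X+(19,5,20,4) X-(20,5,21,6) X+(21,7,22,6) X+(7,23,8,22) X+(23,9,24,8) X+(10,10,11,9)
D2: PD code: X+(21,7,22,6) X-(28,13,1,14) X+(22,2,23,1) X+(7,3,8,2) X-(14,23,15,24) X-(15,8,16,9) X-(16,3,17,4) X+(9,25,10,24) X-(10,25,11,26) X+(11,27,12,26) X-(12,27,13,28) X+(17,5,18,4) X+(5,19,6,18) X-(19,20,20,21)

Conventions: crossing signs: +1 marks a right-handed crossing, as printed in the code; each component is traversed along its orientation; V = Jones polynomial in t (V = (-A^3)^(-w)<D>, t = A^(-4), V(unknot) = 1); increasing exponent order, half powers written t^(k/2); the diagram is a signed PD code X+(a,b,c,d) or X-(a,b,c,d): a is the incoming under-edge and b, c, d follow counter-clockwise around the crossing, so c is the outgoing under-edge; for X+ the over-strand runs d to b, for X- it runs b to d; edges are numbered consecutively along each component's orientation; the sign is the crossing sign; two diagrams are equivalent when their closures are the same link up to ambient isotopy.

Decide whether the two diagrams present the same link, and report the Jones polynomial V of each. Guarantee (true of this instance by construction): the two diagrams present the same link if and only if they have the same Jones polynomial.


equivalent: yes
V(D1) = 1  (w +2, c 14, <D> = A^6)
D2 (bracket 1; 14 crossings at w = 0): V = 1
why: one V(t) for all 2 diagrams — one class (guaranteed)


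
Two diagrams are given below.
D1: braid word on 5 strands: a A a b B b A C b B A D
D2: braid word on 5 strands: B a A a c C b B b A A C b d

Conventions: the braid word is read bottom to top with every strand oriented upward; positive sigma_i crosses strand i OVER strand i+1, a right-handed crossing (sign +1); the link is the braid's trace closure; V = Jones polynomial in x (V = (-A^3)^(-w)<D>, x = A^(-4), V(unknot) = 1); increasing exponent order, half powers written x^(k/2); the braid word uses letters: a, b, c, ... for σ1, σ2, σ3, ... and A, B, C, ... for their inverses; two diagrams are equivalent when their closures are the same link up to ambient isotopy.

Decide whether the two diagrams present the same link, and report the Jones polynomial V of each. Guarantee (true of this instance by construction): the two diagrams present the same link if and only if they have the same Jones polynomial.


equivalent: yes
D1 (bracket A^-6; 12 crossings at w = -2): V = 1
V(D2) = 1  (w 0, c 14, <D> = 1)
key observation: all 2 diagrams share one V(x), hence one class


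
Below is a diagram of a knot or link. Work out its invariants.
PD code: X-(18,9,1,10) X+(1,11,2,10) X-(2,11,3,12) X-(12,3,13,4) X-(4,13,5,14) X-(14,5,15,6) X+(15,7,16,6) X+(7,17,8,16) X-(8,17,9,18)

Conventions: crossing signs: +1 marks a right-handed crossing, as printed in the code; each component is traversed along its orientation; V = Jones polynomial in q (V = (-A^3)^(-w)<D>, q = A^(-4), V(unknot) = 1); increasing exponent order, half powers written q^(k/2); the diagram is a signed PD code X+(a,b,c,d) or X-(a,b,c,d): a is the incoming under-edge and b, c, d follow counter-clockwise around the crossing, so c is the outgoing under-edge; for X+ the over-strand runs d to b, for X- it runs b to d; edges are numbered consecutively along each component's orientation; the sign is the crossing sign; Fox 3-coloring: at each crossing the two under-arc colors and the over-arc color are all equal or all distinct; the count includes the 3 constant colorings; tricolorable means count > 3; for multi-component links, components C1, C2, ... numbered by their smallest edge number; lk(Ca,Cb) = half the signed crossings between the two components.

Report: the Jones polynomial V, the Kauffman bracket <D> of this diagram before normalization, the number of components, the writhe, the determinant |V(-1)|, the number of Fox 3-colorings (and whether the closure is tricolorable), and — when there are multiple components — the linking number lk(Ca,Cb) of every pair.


V(q) = -q^-4 + q^-3 + q^-1
bracket: -A^-5 - A^3 + A^7, w = -3
1 component, writhe -3, over 9 crossings
det 3, colorings 9 of 3^9 — tricolorable
observation: w = -3 shifts under R1 moves; the (-A^3)^(3) factor cancels that in V


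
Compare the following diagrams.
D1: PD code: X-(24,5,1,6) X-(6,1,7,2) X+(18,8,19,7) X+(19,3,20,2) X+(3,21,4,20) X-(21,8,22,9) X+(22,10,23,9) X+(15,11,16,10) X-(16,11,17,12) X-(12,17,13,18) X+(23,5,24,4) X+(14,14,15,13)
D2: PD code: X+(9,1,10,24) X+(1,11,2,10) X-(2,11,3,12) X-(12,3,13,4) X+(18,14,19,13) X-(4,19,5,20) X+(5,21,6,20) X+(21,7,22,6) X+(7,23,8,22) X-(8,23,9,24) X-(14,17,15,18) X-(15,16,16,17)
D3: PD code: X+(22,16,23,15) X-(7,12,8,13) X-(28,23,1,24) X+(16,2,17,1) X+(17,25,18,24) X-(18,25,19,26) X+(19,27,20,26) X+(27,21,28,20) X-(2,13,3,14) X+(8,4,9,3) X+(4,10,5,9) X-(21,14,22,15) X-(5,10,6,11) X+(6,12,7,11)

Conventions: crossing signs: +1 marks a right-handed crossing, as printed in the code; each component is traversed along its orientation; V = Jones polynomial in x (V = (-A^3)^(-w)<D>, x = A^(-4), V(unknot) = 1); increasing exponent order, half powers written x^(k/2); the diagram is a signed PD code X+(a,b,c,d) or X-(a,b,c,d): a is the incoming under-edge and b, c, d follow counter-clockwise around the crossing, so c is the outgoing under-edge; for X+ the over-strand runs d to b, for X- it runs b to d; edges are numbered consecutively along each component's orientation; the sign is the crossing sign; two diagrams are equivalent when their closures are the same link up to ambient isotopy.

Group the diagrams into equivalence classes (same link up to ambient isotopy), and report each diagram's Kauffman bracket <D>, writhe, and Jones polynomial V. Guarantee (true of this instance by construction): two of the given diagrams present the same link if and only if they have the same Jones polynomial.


classes: {D1, D2, D3}
V(D1) = 1  [12 crossings, <D> = A^6, w = +2]
V(D2) = 1  [12 crossings, <D> = 1, w = 0]
V(D3) = 1  (w +2, c 14, <D> = A^6)
insight: one V(x) for all 3 diagrams — one class (guaranteed)


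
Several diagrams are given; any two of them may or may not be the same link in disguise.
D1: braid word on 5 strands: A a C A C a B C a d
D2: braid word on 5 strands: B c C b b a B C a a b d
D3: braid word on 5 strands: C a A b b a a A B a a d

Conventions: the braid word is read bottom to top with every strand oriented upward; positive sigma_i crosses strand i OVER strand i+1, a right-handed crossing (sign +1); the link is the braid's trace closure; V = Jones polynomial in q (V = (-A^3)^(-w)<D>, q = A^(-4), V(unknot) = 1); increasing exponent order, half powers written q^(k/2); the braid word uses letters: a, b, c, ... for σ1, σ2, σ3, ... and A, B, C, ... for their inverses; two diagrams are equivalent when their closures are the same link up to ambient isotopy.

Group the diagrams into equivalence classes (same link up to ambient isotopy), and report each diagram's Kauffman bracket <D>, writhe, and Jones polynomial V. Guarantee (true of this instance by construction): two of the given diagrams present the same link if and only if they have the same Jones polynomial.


grouping into links: {D1} | {D2, D3}
V(D1) = -q^-4 + q^-3 + q^-1  (w -2, c 10, <D> = A^-2 + A^6 - A^10)
V(D2) = q - q^2 + 2q^3 - q^4 + q^5 - q^6  (w +4, c 12, <D> = -A^-12 + A^-8 - A^-4 + 2 - A^4 + A^8)
V(D3) = q - q^2 + 2q^3 - q^4 + q^5 - q^6  [12 crossings, <D> = -A^-12 + A^-8 - A^-4 + 2 - A^4 + A^8, w = +4]
why: 2 values of V(q) split the 3 diagrams


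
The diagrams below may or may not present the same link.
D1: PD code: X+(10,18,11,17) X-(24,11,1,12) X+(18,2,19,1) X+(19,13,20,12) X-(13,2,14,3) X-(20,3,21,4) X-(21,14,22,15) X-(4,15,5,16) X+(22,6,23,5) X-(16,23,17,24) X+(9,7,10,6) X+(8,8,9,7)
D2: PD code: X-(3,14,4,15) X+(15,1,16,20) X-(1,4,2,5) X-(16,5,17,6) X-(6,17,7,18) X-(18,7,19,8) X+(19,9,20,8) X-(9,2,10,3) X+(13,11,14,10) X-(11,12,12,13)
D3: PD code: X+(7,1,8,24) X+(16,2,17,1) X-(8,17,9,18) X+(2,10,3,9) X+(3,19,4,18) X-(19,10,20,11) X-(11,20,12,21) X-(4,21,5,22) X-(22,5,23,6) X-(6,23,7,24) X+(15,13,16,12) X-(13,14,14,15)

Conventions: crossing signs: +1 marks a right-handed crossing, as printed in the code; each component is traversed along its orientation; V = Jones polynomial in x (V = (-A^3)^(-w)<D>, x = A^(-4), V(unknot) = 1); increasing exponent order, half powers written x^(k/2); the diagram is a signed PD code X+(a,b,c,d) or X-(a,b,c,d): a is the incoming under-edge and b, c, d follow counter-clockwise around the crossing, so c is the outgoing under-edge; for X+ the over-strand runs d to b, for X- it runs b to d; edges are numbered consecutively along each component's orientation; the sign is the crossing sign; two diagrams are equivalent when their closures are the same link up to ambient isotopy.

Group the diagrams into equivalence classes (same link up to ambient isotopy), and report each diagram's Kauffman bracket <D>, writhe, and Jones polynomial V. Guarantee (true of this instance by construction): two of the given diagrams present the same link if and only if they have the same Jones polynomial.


classes: {D1, D3} | {D2}
V(D1) = x^-5 - 2x^-4 + 2x^-3 - 2x^-2 + 2x^-1 - 1 + x  [12 crossings, <D> = A^-4 - 1 + 2A^4 - 2A^8 + 2A^12 - 2A^16 + A^20, w = 0]
D2 (bracket A^-8 - A^-4 + 2 - A^4 + A^8 - A^12; 10 crossings at w = -4): V = -x^-6 + x^-5 - x^-4 + 2x^-3 - x^-2 + x^-1
V(D3) = x^-5 - 2x^-4 + 2x^-3 - 2x^-2 + 2x^-1 - 1 + x  (w -2, c 12, <D> = A^-10 - A^-6 + 2A^-2 - 2A^2 + 2A^6 - 2A^10 + A^14)
insight: 2 classes among 3 diagrams; unequal V(x) rules out equality


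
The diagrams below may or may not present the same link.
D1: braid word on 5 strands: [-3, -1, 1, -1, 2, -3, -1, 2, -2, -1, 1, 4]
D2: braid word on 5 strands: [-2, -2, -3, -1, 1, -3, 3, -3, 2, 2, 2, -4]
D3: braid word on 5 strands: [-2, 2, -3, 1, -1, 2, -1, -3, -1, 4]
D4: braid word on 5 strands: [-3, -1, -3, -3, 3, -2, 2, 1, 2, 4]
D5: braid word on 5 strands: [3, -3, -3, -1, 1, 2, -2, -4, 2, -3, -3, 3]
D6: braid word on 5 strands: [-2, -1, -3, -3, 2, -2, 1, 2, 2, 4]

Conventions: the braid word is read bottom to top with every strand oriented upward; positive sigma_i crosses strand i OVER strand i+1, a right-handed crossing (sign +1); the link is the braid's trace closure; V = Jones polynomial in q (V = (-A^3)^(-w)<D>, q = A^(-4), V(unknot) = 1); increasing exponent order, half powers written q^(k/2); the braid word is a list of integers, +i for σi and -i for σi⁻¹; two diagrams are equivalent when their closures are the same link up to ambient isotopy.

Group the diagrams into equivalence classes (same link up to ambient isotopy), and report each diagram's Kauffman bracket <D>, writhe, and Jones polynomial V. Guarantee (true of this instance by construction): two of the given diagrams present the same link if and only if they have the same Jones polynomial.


classes: {D1, D3} | {D2, D4, D5, D6}
V(D1) = q^-5 + 2q^-3 + q^-1  [12 crossings, <D> = A^-2 + 2A^6 + A^14, w = -2]
V(D2) = q^-3 + q^-2 + q^-1 + 1  [12 crossings, <D> = A^-6 + A^-2 + A^2 + A^6, w = -2]
V(D3) = q^-5 + 2q^-3 + q^-1  [10 crossings, <D> = A^-2 + 2A^6 + A^14, w = -2]
D4 (bracket 1 + A^4 + A^8 + A^12; 10 crossings at w = 0): V = q^-3 + q^-2 + q^-1 + 1
D5 (bracket A^-6 + A^-2 + A^2 + A^6; 12 crossings at w = -2): V = q^-3 + q^-2 + q^-1 + 1
V(D6) = q^-3 + q^-2 + q^-1 + 1  (w 0, c 10, <D> = 1 + A^4 + A^8 + A^12)
insight: comparing 6 Jones polynomials yields 2 groups


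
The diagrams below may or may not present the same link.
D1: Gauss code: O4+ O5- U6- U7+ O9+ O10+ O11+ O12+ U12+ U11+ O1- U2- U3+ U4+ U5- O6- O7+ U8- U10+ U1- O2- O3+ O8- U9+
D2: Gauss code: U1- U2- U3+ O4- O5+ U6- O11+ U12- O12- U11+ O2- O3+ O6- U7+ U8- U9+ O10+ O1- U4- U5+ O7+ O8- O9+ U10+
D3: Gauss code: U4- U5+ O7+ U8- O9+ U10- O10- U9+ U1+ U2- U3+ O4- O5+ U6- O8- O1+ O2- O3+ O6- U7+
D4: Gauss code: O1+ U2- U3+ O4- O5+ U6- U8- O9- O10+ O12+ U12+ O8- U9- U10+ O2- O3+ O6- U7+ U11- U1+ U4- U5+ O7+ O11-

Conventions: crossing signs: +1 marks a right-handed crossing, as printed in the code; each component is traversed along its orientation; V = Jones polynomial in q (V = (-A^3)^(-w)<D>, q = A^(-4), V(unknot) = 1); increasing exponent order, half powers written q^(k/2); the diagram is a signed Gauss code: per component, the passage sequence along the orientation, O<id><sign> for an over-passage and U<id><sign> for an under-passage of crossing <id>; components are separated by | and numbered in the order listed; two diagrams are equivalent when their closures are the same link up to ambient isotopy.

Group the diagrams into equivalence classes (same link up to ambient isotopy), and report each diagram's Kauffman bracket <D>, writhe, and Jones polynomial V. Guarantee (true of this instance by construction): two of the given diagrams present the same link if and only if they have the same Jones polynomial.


classes: {D1, D2, D3, D4}
V(D1) = 1  [12 crossings, <D> = A^6, w = +2]
V(D2) = 1  [12 crossings, <D> = 1, w = 0]
V(D3) = 1  (w 0, c 10, <D> = 1)
V(D4) = 1  (w 0, c 12, <D> = 1)
note: one V(q) for all 4 diagrams — one class (guaranteed)


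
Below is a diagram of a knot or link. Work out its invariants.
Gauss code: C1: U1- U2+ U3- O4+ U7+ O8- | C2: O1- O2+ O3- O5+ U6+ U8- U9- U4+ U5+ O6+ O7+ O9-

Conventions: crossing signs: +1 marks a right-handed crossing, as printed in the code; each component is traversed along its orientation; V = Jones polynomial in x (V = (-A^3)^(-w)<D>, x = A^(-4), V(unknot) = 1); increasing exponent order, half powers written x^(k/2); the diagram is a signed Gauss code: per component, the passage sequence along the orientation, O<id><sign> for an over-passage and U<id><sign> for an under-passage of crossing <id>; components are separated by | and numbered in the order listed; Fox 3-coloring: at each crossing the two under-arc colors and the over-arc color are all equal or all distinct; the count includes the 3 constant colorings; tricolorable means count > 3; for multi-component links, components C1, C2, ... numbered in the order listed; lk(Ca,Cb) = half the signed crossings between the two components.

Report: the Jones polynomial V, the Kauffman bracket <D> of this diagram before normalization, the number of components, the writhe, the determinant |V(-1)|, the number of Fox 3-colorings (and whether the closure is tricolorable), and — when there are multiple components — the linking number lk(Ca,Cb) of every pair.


Jones polynomial: V(x) = -x^(-1/2) - x^(1/2)
<D> = A + A^5; writhe +1
components 2, writhe +1 (9 crossings)
linking number lk(C1,C2) = 0
3-colorings: 9 of 3^9, det 0 — tricolorable
note: summing lk over 1 pair gives 0


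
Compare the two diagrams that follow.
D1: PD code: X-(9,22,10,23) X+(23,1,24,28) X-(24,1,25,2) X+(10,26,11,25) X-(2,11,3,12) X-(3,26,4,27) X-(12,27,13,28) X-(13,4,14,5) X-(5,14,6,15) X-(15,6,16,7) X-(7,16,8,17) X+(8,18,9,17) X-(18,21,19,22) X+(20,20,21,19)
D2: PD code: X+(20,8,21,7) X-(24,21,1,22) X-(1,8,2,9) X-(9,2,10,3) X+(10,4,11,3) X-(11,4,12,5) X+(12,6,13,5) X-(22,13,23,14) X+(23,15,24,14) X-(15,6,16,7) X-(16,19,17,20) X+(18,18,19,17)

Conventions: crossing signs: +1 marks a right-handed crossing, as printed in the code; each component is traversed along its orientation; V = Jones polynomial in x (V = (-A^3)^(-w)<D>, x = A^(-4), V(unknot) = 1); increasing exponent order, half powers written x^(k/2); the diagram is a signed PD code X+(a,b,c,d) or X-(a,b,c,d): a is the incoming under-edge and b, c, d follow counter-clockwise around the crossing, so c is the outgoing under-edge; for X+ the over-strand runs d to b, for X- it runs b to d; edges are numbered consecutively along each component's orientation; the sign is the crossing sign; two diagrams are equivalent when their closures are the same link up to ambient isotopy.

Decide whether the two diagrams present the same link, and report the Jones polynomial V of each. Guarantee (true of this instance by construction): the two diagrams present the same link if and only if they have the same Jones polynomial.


equivalent: no
D1 (bracket A^-10 + A^-2 - A^2 + A^6 - A^10; 14 crossings at w = -6): V = -x^-7 + x^-6 - x^-5 + x^-4 + x^-2
D2 (bracket A^-6; 12 crossings at w = -2): V = 1
key observation: 2 values of V(x) split the 2 diagrams


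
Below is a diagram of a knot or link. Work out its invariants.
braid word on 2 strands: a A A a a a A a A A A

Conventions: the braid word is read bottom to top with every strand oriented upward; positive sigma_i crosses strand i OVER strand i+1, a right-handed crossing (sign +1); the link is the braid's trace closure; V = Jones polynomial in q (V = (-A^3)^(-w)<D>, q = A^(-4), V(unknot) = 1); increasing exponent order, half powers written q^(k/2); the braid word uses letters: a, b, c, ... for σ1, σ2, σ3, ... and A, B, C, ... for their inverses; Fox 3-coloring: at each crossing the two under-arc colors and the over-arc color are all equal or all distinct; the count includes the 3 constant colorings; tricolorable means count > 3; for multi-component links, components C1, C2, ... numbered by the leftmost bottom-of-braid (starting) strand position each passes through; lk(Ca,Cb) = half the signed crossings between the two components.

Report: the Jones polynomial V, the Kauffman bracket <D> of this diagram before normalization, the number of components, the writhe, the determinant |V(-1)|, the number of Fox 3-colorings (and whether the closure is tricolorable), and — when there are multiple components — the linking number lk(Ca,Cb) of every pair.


Jones polynomial: V(q) = 1
<D> = -A^-3; writhe -1
components 1, writhe -1 (11 crossings)
3-colorings: 3 of 3^11, det 1 — not tricolorable
note: one generator, power 1: the (2,1) torus pattern


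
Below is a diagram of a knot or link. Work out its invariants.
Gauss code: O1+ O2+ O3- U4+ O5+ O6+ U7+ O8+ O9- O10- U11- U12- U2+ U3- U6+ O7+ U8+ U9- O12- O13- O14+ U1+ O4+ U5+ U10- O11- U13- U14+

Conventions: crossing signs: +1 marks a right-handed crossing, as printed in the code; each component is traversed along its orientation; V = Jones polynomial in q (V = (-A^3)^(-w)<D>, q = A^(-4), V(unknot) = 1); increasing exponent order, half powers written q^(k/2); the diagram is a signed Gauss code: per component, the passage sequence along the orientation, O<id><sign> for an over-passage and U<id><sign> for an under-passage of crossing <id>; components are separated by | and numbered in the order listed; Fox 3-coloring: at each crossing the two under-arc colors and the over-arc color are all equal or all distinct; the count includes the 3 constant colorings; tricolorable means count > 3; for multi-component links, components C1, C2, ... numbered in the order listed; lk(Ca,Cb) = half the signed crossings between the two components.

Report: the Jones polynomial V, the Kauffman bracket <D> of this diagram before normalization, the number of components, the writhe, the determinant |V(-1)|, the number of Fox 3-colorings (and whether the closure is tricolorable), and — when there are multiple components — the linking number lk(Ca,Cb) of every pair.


V = q^-1 - 1 + 2q - 2q^2 + 2q^3 - 2q^4 + q^5
<D> = A^-14 - 2A^-10 + 2A^-6 - 2A^-2 + 2A^2 - A^6 + A^10 (w = +2)
1 component over 14 crossings, w = +2
3 Fox colorings among 3^14, |V(-1)| = 11: not tricolorable
why: w = +2 (over 14 crossings) is diagram-only; (-A^3)^(-2) removes it from V


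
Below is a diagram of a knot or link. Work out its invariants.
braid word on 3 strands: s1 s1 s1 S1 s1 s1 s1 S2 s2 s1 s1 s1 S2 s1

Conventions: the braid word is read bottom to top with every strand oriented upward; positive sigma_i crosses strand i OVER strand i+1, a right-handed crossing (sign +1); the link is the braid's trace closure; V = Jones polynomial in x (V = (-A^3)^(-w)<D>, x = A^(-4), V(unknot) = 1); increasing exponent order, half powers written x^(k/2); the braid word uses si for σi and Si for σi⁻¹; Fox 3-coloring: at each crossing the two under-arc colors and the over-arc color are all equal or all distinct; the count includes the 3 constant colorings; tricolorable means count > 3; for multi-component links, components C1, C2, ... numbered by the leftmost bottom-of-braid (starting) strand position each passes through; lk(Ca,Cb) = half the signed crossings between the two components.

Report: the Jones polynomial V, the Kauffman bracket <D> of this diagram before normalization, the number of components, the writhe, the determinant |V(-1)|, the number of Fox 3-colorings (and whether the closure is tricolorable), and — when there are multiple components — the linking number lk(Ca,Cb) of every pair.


Jones polynomial: V(x) = x^4 + x^6 - x^7 + x^8 - x^9 + x^10 - x^11 + x^12 - x^13
<D> = -A^-28 + A^-24 - A^-20 + A^-16 - A^-12 + A^-8 - A^-4 + 1 + A^8; writhe +8
components 1, writhe +8 (14 crossings)
3-colorings: 9 of 3^14, det 9 — tricolorable
note: |V(-1)| = 9: so tricolorable, since 3 divides 9


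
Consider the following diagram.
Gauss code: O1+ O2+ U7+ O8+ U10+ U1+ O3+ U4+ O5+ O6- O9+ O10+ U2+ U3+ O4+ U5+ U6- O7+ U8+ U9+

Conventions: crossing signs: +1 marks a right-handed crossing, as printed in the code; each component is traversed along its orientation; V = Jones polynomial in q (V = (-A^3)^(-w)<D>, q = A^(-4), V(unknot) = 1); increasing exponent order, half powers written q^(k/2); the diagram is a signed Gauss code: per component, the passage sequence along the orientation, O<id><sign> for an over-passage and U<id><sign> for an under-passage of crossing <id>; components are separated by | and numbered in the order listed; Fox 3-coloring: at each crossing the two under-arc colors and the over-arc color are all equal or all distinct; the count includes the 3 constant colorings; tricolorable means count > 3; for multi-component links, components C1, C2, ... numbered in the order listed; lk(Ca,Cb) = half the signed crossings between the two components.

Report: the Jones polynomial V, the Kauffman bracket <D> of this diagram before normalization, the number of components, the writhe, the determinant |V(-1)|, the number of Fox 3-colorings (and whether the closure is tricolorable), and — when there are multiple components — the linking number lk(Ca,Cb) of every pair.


V = q^3 + q^5 - q^8
<D> = -A^-8 + A^4 + A^12 (w = +8)
1 component over 10 crossings, w = +8
9 Fox colorings among 3^10, |V(-1)| = 3: tricolorable
why: w = +8 shifts under R1 moves; the (-A^3)^(-8) factor cancels that in V


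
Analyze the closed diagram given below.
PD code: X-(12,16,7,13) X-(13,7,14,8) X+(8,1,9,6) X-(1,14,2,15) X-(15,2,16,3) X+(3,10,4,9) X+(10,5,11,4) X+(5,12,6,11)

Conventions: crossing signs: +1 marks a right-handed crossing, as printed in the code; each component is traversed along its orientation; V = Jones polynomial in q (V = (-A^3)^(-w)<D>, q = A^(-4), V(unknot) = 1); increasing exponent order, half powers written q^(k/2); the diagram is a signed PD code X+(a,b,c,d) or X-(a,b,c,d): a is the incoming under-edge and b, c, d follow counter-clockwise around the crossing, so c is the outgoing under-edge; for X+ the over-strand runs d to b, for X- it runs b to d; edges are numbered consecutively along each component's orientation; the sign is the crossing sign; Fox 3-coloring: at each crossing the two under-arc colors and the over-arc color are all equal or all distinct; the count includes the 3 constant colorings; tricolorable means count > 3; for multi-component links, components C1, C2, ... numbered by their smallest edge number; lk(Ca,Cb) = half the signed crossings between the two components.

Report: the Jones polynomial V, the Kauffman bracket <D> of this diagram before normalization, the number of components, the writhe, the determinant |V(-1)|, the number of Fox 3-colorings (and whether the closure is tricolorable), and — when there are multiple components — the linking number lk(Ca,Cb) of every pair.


V(q) = q^-4 - 2q^-3 + 4q^-2 - 4q^-1 + 6 - 4q + 4q^2 - 2q^3 + q^4
bracket: A^-16 - 2A^-12 + 4A^-8 - 4A^-4 + 6 - 4A^4 + 4A^8 - 2A^12 + A^16, w = 0
3 components, writhe 0, over 8 crossings
lk(C1,C2) = +2
linking number lk(C1,C3) = -1
lk(C2,C3): -1
det 28, colorings 3 of 3^8 — not tricolorable
observation: w = 0 shifts under R1 moves; the (-A^3)^(0) factor cancels that in V


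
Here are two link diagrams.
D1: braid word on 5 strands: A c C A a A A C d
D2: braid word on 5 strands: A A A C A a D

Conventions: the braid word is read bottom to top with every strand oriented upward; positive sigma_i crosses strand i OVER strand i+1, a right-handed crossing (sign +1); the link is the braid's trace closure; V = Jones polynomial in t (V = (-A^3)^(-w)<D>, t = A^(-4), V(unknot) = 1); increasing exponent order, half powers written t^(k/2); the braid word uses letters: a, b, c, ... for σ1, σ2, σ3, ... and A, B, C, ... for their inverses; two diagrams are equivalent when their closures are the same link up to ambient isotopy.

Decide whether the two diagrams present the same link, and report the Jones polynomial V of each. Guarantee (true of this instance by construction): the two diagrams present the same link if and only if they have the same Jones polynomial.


equivalent: yes
D1 (bracket A^-7 + A^-3 + A - A^9; 9 crossings at w = -3): V = t^(-9/2) - t^(-5/2) - t^(-3/2) - t^(-1/2)
D2 (bracket A^-13 + A^-9 + A^-5 - A^3; 7 crossings at w = -5): V = t^(-9/2) - t^(-5/2) - t^(-3/2) - t^(-1/2)
key observation: one V(t) for all 2 diagrams — one class (guaranteed)


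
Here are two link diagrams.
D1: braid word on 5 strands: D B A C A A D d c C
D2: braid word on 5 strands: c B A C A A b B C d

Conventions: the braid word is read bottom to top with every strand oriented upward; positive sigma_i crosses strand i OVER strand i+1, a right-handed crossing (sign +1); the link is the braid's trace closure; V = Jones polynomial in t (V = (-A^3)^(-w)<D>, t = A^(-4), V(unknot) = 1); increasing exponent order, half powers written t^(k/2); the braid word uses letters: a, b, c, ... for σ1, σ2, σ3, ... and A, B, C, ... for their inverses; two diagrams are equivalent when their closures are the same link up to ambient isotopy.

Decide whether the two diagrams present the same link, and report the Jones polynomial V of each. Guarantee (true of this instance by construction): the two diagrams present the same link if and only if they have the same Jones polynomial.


equivalent: yes
V(D1) = -t^-4 + t^-3 + t^-1  (w -6, c 10, <D> = A^-14 + A^-6 - A^-2)
V(D2) = -t^-4 + t^-3 + t^-1  (w -4, c 10, <D> = A^-8 + 1 - A^4)
why: all 2 diagrams share one V(t), hence one class


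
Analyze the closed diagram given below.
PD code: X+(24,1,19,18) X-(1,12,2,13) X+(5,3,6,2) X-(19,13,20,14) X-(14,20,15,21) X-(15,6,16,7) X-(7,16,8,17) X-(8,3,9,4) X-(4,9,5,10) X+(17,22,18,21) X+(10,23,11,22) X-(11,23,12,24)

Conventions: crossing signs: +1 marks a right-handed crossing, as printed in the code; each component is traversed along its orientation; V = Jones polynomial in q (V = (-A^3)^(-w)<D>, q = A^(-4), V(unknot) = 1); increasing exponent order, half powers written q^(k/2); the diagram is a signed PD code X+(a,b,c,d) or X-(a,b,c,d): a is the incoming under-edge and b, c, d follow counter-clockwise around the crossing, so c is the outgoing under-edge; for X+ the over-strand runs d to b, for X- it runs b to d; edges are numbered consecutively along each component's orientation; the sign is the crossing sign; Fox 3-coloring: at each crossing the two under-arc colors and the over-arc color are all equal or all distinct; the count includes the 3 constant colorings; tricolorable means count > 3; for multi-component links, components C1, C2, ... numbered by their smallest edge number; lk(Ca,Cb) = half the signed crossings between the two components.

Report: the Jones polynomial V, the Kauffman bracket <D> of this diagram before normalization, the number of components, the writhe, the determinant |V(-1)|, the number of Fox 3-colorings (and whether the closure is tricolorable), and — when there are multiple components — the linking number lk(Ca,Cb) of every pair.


V(q) = q^(-15/2) - q^(-13/2) + q^(-11/2) - q^(-9/2) + q^(-7/2) - 2q^(-5/2) - q^(-1/2)
bracket: -A^-10 - 2A^-2 + A^2 - A^6 + A^10 - A^14 + A^18, w = -4
2 components, writhe -4, over 12 crossings
lk(C1,C2) = 0
det 8, colorings 3 of 3^12 — not tricolorable
observation: w = -4 (over 12 crossings) is diagram-only; (-A^3)^(4) removes it from V


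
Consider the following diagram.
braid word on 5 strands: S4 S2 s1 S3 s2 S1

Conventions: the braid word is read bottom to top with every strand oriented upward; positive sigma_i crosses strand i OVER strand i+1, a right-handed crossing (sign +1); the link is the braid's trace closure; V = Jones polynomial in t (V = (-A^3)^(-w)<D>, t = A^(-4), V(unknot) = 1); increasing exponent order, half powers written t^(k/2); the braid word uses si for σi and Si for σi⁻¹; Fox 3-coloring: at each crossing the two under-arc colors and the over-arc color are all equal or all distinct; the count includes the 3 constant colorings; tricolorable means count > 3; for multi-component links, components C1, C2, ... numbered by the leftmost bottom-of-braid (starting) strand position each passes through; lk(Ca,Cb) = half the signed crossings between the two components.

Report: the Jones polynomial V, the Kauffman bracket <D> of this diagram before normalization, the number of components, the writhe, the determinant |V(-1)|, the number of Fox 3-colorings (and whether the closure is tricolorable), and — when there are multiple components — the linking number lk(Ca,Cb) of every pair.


V = 1
<D> = A^-6 (w = -2)
1 component over 6 crossings, w = -2
3 Fox colorings among 3^6, |V(-1)| = 1: not tricolorable
why: |V(-1)| = 1: so not tricolorable, since 3 does not divide 1


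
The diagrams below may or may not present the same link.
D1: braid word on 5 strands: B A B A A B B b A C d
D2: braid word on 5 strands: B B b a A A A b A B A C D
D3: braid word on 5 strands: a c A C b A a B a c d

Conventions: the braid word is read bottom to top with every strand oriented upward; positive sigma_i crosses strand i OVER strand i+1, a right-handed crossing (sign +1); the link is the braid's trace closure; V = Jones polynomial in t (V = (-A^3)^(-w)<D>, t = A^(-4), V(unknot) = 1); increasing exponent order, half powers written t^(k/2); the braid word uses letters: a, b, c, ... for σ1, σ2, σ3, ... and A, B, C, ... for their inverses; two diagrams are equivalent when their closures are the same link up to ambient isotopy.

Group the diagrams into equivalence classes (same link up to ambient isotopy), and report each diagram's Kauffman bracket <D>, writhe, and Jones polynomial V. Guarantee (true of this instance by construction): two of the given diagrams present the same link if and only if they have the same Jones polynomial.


equivalence classes: {D1} | {D2} | {D3}
D1 (bracket A^-11 + A^-3 + A^5 - A^9; 11 crossings at w = -7): V = t^(-15/2) - t^(-13/2) - t^(-9/2) - t^(-5/2)
D2 (bracket A^-15 + 2A^-7 - A^-3 + A - A^5; 13 crossings at w = -7): V = t^(-13/2) - t^(-11/2) + t^(-9/2) - 2t^(-7/2) - t^(-3/2)
V(D3) = -t^(-1/2) - t^(1/2)  [11 crossings, <D> = A^7 + A^11, w = +3]
key observation: comparing 3 Jones polynomials yields 3 groups


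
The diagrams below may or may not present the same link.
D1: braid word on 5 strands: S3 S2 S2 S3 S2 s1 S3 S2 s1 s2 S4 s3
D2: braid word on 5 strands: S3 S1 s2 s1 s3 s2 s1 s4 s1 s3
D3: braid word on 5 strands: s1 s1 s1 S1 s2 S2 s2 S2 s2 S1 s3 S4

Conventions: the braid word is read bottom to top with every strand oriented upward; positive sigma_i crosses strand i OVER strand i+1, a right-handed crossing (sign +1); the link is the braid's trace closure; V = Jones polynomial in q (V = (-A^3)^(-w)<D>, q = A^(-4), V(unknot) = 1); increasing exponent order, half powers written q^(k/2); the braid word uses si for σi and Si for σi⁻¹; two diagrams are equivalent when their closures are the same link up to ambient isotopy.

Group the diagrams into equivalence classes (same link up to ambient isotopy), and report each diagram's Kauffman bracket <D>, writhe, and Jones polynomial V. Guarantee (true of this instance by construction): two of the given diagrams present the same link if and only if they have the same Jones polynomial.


equivalence classes: {D1} | {D2} | {D3}
D1 (bracket A^-16 - A^-12 + 2A^-8 - 2A^-4 + 2 - 2A^4 + A^8; 12 crossings at w = -4): V = q^-5 - 2q^-4 + 2q^-3 - 2q^-2 + 2q^-1 - 1 + q
V(D2) = q + q^3 - q^4  [10 crossings, <D> = -A^2 + A^6 + A^14, w = +6]
V(D3) = 1  [12 crossings, <D> = A^6, w = +2]
key observation: 3 classes among 3 diagrams; unequal V(q) rules out equality


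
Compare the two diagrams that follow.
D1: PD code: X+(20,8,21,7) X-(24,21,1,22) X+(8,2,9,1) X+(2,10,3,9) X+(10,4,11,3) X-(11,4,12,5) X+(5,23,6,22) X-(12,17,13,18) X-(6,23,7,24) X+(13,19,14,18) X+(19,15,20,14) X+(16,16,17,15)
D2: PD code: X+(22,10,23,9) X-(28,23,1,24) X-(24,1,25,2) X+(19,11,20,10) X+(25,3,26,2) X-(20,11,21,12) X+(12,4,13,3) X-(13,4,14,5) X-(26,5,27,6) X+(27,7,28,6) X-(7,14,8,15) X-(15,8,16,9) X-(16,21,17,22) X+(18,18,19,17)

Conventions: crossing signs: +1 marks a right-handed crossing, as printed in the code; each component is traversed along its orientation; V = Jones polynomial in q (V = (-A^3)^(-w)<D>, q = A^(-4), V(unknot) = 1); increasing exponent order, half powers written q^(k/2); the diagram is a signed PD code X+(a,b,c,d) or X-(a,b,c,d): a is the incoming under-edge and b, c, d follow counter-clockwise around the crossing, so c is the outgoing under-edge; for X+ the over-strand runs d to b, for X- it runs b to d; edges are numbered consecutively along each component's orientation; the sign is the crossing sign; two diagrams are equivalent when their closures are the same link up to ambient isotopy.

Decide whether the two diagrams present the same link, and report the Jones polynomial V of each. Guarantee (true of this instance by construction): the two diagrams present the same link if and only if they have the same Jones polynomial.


equivalent: no
V(D1) = q + q^3 - q^4  (w +4, c 12, <D> = -A^-4 + 1 + A^8)
V(D2) = 1  (w -2, c 14, <D> = A^-6)
why: V(q) takes 2 values over 2 diagrams, fixing the grouping


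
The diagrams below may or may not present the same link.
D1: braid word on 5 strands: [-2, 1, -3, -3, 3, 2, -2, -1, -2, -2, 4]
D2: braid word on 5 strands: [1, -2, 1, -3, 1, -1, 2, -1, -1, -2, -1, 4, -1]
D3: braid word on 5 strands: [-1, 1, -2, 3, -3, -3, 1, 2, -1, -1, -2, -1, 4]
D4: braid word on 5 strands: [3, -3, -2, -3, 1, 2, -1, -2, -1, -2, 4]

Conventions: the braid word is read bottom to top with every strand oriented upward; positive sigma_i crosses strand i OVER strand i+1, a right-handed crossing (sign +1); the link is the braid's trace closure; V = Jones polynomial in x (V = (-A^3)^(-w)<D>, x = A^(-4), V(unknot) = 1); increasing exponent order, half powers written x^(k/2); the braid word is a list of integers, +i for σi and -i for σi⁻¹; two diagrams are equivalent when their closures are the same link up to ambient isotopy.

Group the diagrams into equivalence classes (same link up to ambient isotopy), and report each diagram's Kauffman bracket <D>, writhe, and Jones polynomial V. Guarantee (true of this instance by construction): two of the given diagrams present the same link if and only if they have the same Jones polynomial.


classes: {D1, D2, D3, D4}
V(D1) = x^(-9/2) - x^(-5/2) - x^(-3/2) - x^(-1/2)  [11 crossings, <D> = A^-7 + A^-3 + A - A^9, w = -3]
V(D2) = x^(-9/2) - x^(-5/2) - x^(-3/2) - x^(-1/2)  [13 crossings, <D> = A^-7 + A^-3 + A - A^9, w = -3]
V(D3) = x^(-9/2) - x^(-5/2) - x^(-3/2) - x^(-1/2)  [13 crossings, <D> = A^-7 + A^-3 + A - A^9, w = -3]
V(D4) = x^(-9/2) - x^(-5/2) - x^(-3/2) - x^(-1/2)  [11 crossings, <D> = A^-7 + A^-3 + A - A^9, w = -3]
note: one V(x) for all 4 diagrams — one class (guaranteed)


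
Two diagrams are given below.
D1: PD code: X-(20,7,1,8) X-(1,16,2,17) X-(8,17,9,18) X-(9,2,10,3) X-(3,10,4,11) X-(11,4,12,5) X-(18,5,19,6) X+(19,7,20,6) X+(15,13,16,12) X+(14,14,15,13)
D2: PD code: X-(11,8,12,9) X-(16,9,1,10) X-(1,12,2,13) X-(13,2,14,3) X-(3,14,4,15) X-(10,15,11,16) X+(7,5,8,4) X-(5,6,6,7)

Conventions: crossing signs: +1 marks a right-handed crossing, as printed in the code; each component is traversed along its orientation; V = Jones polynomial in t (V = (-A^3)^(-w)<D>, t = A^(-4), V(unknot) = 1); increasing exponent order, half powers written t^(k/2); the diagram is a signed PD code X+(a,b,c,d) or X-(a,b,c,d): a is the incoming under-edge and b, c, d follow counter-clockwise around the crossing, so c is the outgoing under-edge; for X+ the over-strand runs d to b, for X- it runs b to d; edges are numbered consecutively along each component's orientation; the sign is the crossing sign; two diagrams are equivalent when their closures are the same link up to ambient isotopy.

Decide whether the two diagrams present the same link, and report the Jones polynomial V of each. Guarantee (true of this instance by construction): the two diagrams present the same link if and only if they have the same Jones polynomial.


equivalent: yes
D1 (bracket A^-4 + A^4 - A^8 + A^12 - A^16; 10 crossings at w = -4): V = -t^-7 + t^-6 - t^-5 + t^-4 + t^-2
D2 (bracket A^-10 + A^-2 - A^2 + A^6 - A^10; 8 crossings at w = -6): V = -t^-7 + t^-6 - t^-5 + t^-4 + t^-2
key observation: one V(t) for all 2 diagrams — one class (guaranteed)


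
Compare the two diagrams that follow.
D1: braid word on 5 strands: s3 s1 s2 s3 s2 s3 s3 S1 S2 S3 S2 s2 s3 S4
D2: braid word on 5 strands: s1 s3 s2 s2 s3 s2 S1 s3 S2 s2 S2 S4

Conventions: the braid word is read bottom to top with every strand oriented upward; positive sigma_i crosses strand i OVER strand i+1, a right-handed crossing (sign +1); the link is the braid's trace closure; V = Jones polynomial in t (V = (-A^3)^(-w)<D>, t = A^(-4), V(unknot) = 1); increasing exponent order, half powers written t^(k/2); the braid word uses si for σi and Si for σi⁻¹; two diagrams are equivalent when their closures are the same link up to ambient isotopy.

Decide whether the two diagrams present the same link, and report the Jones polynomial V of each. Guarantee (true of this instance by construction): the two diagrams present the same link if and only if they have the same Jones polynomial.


same link: yes
V(D1) = t^2 + t^4 - t^5 + t^6 - t^7  [14 crossings, <D> = -A^-16 + A^-12 - A^-8 + A^-4 + A^4, w = +4]
V(D2) = t^2 + t^4 - t^5 + t^6 - t^7  [12 crossings, <D> = -A^-16 + A^-12 - A^-8 + A^-4 + A^4, w = +4]
insight: from 14 to 12 crossings by R-moves: one link, two diagrams


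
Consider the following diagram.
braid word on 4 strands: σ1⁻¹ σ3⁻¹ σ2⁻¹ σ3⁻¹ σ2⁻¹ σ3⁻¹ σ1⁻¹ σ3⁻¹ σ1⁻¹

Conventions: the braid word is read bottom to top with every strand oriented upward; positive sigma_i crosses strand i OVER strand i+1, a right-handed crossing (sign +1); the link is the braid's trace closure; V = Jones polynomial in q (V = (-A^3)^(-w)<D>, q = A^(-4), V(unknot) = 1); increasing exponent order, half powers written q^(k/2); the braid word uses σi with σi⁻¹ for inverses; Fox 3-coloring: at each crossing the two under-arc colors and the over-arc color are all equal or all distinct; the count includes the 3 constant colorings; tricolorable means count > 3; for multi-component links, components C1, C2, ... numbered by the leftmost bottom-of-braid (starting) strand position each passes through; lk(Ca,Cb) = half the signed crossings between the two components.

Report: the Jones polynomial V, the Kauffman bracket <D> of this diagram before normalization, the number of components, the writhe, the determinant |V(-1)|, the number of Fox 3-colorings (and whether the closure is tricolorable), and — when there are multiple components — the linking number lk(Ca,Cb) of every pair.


V = q^-11 - 2q^-10 + 2q^-9 - 3q^-8 + 2q^-7 - 2q^-6 + 2q^-5 + q^-3
<D> = -A^-15 - 2A^-7 + 2A^-3 - 2A + 3A^5 - 2A^9 + 2A^13 - A^17 (w = -9)
1 component over 9 crossings, w = -9
9 Fox colorings among 3^9, |V(-1)| = 15: tricolorable
why: |V(-1)| = 15: so tricolorable, since 3 divides 15


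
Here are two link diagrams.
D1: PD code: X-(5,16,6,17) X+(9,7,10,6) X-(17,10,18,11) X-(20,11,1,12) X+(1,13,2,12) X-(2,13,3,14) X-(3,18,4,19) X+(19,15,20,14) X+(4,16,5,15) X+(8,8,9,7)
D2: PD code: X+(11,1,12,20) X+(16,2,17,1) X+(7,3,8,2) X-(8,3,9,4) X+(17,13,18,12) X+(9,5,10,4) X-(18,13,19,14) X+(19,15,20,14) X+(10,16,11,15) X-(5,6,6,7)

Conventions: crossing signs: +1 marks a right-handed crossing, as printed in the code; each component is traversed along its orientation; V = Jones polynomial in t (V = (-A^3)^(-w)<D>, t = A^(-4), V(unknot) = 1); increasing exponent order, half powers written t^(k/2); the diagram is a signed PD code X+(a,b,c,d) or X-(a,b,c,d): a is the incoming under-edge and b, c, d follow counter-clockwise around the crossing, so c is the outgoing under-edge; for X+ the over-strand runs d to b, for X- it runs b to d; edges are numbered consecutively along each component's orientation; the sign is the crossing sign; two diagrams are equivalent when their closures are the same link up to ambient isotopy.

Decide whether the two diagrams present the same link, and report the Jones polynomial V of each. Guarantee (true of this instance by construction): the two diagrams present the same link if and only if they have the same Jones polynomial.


same link: no
V(D1) = 1  [10 crossings, <D> = 1, w = 0]
V(D2) = t + t^3 - t^4  (w +4, c 10, <D> = -A^-4 + 1 + A^8)
note: 2 values of V(t) split the 2 diagrams
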